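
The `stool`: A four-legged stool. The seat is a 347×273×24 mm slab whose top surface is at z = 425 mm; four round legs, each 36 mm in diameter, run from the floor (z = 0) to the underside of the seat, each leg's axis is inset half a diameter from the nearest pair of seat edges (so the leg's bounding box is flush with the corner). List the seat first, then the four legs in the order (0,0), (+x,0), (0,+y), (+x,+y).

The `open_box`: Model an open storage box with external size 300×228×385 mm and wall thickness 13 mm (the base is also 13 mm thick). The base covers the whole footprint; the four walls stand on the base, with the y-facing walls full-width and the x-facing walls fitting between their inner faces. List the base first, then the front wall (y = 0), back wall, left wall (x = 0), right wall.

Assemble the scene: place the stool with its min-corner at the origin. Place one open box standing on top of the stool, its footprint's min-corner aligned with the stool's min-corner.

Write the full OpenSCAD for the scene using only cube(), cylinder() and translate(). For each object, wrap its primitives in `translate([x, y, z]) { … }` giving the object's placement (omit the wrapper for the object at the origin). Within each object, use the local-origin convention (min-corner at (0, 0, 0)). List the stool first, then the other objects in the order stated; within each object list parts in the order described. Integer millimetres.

translate([0, 0, 401]) cube([347, 273, 24]);
translate([18, 18, 0]) cylinder(h = 401, r = 18);
translate([329, 18, 0]) cylinder(h = 401, r = 18);
translate([18, 255, 0]) cylinder(h = 401, r = 18);
translate([329, 255, 0]) cylinder(h = 401, r = 18);
translate([0, 0, 425]) {
  cube([300, 228, 13]);
  translate([0, 0, 13]) cube([300, 13, 372]);
  translate([0, 215, 13]) cube([300, 13, 372]);
  translate([0, 13, 13]) cube([13, 202, 372]);
  translate([287, 13, 13]) cube([13, 202, 372]);
}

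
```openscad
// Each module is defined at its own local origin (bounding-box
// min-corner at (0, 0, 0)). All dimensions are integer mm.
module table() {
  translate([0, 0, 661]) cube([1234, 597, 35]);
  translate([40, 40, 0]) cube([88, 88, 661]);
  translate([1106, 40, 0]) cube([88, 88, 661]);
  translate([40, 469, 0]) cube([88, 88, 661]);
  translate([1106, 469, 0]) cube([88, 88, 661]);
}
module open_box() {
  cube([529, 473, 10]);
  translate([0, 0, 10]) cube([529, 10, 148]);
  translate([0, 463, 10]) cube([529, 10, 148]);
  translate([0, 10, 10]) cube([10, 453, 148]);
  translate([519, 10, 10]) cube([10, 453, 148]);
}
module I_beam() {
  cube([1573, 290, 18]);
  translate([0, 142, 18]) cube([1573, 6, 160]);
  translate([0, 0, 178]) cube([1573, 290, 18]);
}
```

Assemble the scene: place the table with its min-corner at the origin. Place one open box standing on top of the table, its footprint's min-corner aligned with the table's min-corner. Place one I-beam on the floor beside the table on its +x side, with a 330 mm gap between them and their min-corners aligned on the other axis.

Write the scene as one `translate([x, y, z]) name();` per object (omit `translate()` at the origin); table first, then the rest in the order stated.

table();
translate([0, 0, 696]) open_box();
translate([1564, 0, 0]) I_beam();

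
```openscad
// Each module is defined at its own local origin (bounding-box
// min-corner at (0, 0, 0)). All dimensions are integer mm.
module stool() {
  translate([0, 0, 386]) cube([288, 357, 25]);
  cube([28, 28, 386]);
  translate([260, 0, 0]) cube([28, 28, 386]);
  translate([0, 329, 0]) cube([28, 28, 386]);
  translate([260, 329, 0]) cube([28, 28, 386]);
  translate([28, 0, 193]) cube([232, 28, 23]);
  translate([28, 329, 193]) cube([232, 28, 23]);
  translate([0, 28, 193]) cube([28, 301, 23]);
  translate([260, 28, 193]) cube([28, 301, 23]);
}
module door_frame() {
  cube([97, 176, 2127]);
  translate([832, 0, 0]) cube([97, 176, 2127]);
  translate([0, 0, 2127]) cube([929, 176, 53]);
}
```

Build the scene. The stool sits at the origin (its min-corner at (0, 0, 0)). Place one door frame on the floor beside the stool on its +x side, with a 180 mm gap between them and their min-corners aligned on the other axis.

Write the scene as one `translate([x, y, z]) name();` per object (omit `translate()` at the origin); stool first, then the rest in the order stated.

stool();
translate([468, 0, 0]) door_frame();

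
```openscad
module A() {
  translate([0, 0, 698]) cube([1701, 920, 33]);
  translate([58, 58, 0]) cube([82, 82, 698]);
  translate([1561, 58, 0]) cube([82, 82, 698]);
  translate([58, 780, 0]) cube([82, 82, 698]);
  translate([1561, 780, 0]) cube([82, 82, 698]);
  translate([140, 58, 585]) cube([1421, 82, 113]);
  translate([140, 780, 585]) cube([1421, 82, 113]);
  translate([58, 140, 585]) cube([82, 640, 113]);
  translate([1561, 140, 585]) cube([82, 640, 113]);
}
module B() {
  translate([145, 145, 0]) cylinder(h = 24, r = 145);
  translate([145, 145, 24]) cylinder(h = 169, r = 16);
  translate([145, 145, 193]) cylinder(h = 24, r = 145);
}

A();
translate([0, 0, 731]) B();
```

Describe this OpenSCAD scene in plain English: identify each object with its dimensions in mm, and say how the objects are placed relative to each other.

A is a table with a 1701×920 mm rectangular top, 33 mm thick, top surface at z = 731 mm, supported by four 82×82 mm square legs, each inset 58 mm from the nearest pair of top edges, running from the floor. Four apron rails, 82 mm thick and 113 mm tall, run between adjacent legs with their top edges flush with the underside of the top and their outer faces flush with the legs' outer faces.

B is a spool: two coaxial disc flanges of radius 145 mm and thickness 24 mm, joined by a core cylinder of radius 16 mm and height 169 mm. The lower flange rests on z = 0 and the three cylinders share a vertical axis.

The spool is on top of the table.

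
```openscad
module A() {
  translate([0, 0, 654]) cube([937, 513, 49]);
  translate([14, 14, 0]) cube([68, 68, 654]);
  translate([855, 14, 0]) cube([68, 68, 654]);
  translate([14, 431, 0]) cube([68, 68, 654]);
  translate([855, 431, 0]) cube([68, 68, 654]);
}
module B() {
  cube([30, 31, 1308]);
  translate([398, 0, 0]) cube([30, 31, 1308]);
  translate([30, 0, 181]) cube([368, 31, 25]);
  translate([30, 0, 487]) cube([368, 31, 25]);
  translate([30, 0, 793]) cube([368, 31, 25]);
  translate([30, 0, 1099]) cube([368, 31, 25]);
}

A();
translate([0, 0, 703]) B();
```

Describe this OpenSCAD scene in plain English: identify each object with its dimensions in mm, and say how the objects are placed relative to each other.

A is a table: top 937 mm (x) × 513 mm (y), 49 mm thick, upper face at z = 703 mm, on four 68×68 mm square legs, each inset 14 mm from the nearest pair of top edges, running from z = 0 to the bottom of the top.

B is a straight ladder. Two 30×31 mm vertical rails, 1308 mm tall, stand 428 mm apart (outside-to-outside) with their front faces coplanar on the −y side. 4 rungs, each 31 mm deep and 25 mm tall, span between the inner faces of the rails, front faces flush with the rails. The lowest rung's underside is at z = 181 mm and rungs are spaced 306 mm apart (underside to underside).

The ladder is on top of the table.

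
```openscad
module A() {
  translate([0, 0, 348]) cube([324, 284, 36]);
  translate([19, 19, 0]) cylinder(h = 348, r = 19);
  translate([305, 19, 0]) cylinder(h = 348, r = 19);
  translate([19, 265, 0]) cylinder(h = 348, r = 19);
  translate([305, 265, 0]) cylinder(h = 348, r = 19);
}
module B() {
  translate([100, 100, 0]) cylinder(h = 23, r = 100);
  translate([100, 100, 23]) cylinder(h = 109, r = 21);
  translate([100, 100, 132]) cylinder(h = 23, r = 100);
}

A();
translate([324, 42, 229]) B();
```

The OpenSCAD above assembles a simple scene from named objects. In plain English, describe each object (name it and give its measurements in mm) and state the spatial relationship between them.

A is a simple wooden stool: a rectangular seat 324 mm (x) by 284 mm (y), 36 mm thick, top face at z = 384 mm, on four round legs, each 38 mm in diameter. The legs rest on z = 0, each leg's axis is inset half a diameter from the nearest pair of seat edges (so the leg's bounding box is flush with the corner).

B is a spool: two coaxial disc flanges of radius 100 mm and thickness 23 mm, joined by a core cylinder of radius 21 mm and height 109 mm. The lower flange rests on z = 0 and the three cylinders share a vertical axis.

The spool is beside the stool with their tops flush at z = 384.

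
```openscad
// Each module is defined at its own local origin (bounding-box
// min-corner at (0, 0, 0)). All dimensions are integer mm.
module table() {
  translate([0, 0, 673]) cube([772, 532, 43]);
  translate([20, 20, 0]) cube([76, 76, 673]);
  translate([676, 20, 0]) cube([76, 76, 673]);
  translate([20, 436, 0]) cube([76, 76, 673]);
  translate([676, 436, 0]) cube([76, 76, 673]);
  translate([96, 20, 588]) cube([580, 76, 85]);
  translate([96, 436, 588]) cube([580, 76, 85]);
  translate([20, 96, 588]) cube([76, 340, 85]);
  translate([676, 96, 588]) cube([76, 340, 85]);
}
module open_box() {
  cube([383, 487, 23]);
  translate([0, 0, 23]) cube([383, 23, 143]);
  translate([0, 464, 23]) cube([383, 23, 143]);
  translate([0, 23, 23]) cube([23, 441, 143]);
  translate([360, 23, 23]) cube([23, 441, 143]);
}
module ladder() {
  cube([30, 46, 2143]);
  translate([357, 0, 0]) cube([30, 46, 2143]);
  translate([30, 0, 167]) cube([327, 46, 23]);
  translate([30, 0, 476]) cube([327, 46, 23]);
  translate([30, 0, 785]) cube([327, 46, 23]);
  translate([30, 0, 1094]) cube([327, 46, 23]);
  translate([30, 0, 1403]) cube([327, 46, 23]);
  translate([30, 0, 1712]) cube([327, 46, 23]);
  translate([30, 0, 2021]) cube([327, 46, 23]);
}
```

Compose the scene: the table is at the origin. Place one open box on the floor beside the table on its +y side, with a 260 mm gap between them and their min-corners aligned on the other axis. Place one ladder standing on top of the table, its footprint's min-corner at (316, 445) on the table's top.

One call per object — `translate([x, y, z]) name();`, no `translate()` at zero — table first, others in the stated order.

table();
translate([0, 792, 0]) open_box();
translate([316, 445, 716]) ladder();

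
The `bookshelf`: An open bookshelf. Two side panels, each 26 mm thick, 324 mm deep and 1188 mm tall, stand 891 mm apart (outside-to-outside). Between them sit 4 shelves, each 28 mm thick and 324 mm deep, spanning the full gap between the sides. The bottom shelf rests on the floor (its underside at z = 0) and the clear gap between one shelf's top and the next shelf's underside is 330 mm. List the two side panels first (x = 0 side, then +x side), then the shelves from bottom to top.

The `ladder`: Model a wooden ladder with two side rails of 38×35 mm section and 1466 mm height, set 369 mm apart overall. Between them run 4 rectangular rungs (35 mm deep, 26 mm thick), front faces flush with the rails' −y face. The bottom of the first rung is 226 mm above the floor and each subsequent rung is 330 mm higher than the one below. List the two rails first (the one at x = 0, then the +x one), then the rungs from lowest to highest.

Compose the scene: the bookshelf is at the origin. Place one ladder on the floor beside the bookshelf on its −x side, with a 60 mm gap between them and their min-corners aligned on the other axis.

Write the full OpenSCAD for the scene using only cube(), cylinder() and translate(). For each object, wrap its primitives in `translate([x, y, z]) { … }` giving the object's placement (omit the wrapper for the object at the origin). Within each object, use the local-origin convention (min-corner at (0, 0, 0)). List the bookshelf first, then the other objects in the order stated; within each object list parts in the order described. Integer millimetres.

cube([26, 324, 1188]);
translate([865, 0, 0]) cube([26, 324, 1188]);
translate([26, 0, 0]) cube([839, 324, 28]);
translate([26, 0, 358]) cube([839, 324, 28]);
translate([26, 0, 716]) cube([839, 324, 28]);
translate([26, 0, 1074]) cube([839, 324, 28]);
translate([-429, 0, 0]) {
  cube([38, 35, 1466]);
  translate([331, 0, 0]) cube([38, 35, 1466]);
  translate([38, 0, 226]) cube([293, 35, 26]);
  translate([38, 0, 556]) cube([293, 35, 26]);
  translate([38, 0, 886]) cube([293, 35, 26]);
  translate([38, 0, 1216]) cube([293, 35, 26]);
}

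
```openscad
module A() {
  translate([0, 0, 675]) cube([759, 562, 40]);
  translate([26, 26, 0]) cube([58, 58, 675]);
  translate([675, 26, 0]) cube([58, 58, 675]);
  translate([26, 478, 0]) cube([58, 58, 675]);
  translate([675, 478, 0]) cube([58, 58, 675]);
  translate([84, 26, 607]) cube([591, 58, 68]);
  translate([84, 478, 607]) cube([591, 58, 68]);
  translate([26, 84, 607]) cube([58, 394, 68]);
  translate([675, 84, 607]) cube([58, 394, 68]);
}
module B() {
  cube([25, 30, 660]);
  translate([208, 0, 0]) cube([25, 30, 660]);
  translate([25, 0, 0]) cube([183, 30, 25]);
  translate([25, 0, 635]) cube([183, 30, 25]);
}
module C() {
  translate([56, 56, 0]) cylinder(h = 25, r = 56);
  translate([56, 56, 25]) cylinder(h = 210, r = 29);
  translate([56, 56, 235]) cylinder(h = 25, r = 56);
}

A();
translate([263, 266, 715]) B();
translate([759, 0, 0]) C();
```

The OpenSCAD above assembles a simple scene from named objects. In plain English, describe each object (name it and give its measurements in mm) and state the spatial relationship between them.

A is a rectangular dining table. The top is 759×562×40 mm with its upper surface at z = 715 mm. It stands on four 58×58 mm square legs, each inset 26 mm from the nearest pair of top edges, running from the floor to the underside of the top. Four apron rails, 58 mm thick and 68 mm tall, run between adjacent legs with their top edges flush with the underside of the top and their outer faces flush with the legs' outer faces.

B is a rectangular picture frame lying in the x–z plane (depth along y). The opening is 183 mm wide (x) by 610 mm tall (z), surrounded by a border 25 mm wide on all four sides. The frame is 30 mm deep and is made of two full-height vertical stiles with two horizontal rails fitted between them.

C is a spool: two coaxial disc flanges of radius 56 mm and thickness 25 mm, joined by a core cylinder of radius 29 mm and height 210 mm. The lower flange rests on z = 0 and the three cylinders share a vertical axis.

The picture frame is on top of the table, centred. The spool is against the table's +x side, with their −y faces flush.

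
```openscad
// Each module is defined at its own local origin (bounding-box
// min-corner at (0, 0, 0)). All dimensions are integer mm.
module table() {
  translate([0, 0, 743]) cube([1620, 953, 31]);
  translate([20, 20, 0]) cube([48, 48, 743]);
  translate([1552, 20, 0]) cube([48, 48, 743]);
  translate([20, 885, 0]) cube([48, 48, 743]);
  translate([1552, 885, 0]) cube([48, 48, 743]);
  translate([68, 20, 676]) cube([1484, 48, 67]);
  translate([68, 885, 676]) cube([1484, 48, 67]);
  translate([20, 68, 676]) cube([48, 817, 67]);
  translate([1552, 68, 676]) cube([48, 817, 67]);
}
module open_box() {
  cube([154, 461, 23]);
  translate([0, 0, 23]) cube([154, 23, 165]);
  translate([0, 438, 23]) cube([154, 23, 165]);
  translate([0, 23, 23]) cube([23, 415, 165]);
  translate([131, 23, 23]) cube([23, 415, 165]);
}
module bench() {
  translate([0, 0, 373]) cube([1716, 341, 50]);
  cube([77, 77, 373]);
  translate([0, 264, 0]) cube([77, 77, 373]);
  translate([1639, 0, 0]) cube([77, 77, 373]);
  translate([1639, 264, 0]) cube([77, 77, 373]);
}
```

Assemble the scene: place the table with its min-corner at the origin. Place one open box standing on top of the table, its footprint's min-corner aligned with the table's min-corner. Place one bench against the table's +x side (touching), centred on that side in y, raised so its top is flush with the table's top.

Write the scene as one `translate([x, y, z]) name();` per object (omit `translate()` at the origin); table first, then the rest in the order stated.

table();
translate([0, 0, 774]) open_box();
translate([1620, 306, 351]) bench();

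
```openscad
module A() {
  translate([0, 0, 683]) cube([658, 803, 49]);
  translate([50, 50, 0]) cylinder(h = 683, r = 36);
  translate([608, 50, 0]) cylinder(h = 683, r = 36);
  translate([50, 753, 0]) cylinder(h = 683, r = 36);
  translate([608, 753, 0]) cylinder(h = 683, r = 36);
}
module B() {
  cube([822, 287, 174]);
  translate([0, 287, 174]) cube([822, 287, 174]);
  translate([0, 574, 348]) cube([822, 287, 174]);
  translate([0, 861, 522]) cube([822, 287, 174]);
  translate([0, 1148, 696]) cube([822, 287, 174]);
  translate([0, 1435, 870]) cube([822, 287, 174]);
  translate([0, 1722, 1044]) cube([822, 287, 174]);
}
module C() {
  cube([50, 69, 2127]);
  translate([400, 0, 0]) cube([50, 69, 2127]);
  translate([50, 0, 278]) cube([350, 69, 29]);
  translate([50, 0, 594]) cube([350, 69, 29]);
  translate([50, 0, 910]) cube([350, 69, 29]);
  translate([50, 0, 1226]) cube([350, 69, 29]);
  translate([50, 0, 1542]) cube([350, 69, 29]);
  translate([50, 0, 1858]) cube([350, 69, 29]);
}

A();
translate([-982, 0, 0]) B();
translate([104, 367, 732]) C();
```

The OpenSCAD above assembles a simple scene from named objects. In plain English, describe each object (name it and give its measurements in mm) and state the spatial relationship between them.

A is a table with a 658×803 mm rectangular top, 49 mm thick, top surface at z = 732 mm, supported by four round legs of 72 mm diameter, each leg's bounding box inset 14 mm from the nearest pair of top edges, running from the floor.

B is a straight staircase of 7 solid steps. Each step is 822 mm wide (x), 287 mm deep (y, the going) and 174 mm tall (the rise). The first step rests on the floor; each subsequent step sits one going further in +y and one rise higher in +z, directly behind and above the previous step with no overlap.

C is a wooden ladder with two side rails of 50×69 mm section and 2127 mm height, set 450 mm apart overall. Between them run 6 rectangular rungs (69 mm deep, 29 mm thick), front faces flush with the rails' −y face. The bottom of the first rung is 278 mm above the floor and each subsequent rung is 316 mm higher than the one below.

The staircase is on the floor beside the table on its −x side. The ladder is on top of the table, centred.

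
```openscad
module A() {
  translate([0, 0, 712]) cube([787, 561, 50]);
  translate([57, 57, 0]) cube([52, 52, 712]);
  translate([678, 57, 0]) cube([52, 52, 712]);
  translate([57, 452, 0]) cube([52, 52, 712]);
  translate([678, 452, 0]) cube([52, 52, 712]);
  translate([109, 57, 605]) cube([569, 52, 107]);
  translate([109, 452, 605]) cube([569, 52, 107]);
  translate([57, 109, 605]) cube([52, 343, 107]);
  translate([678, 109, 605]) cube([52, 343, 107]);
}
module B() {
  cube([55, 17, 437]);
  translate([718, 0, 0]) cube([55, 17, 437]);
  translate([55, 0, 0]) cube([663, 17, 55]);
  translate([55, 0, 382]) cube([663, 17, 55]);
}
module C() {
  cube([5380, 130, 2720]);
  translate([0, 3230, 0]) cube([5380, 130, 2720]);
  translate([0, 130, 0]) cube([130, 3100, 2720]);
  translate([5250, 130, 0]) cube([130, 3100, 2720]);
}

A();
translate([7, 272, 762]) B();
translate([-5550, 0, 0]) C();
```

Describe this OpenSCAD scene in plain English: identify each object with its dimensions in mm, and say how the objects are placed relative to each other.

A is a table: top 787 mm (x) × 561 mm (y), 50 mm thick, upper face at z = 762 mm, on four 52×52 mm square legs, each inset 57 mm from the nearest pair of top edges, running from z = 0 to the bottom of the top. Four apron rails, 52 mm thick and 107 mm tall, run between adjacent legs with their top edges flush with the underside of the top and their outer faces flush with the legs' outer faces.

B is a picture frame with a 663×327 mm rectangular opening (x by z) and a uniform 55 mm border on every side. Frame depth is 17 mm along y. It is built from two vertical stiles running the full outside height and two horizontal rails spanning the gap between the stiles.

C is the wall frame of a small rectangular building: four walls, each 2720 mm tall and 130 mm thick, enclosing a footprint 5380 mm (x) by 3360 mm (y) outside-to-outside, with no floor or roof. The front and back walls (the −y and +y sides) span the full width; the two side walls fit between them.

The picture frame is on top of the table, centred. The house frame is on the floor beside the table on its −x side.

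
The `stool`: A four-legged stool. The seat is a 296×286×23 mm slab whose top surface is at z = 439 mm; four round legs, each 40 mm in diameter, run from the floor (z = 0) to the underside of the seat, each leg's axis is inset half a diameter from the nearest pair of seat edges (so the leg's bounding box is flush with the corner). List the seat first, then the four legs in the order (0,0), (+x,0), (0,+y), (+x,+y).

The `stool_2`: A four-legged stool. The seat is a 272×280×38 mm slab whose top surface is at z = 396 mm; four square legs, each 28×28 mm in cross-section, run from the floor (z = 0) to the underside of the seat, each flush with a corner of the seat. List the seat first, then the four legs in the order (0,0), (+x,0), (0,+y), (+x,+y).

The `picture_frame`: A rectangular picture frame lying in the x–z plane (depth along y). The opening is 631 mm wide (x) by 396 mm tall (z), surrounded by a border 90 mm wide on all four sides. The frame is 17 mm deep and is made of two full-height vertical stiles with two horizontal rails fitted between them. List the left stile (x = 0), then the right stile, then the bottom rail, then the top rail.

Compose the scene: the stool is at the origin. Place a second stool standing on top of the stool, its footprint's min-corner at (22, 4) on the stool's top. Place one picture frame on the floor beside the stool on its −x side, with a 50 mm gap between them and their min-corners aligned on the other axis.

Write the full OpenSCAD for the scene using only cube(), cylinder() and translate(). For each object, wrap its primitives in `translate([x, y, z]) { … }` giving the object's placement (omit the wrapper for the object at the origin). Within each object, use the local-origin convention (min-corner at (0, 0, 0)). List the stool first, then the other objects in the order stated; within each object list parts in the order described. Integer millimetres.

translate([0, 0, 416]) cube([296, 286, 23]);
translate([20, 20, 0]) cylinder(h = 416, r = 20);
translate([276, 20, 0]) cylinder(h = 416, r = 20);
translate([20, 266, 0]) cylinder(h = 416, r = 20);
translate([276, 266, 0]) cylinder(h = 416, r = 20);
translate([22, 4, 439]) {
  translate([0, 0, 358]) cube([272, 280, 38]);
  cube([28, 28, 358]);
  translate([244, 0, 0]) cube([28, 28, 358]);
  translate([0, 252, 0]) cube([28, 28, 358]);
  translate([244, 252, 0]) cube([28, 28, 358]);
}
translate([-861, 0, 0]) {
  cube([90, 17, 576]);
  translate([721, 0, 0]) cube([90, 17, 576]);
  translate([90, 0, 0]) cube([631, 17, 90]);
  translate([90, 0, 486]) cube([631, 17, 90]);
}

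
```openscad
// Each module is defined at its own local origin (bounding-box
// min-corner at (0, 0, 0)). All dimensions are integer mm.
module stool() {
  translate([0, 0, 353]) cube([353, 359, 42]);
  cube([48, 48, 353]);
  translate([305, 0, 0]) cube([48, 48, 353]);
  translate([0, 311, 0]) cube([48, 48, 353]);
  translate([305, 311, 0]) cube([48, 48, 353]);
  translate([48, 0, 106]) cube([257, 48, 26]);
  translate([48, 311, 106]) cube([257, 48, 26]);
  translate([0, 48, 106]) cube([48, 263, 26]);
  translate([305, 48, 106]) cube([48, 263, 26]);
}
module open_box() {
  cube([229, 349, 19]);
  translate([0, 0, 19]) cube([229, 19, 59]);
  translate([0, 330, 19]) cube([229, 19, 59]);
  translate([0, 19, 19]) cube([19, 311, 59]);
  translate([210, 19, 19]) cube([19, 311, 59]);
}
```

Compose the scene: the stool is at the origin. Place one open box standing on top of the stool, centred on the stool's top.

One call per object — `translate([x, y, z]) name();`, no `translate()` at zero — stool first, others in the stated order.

stool();
translate([62, 5, 395]) open_box();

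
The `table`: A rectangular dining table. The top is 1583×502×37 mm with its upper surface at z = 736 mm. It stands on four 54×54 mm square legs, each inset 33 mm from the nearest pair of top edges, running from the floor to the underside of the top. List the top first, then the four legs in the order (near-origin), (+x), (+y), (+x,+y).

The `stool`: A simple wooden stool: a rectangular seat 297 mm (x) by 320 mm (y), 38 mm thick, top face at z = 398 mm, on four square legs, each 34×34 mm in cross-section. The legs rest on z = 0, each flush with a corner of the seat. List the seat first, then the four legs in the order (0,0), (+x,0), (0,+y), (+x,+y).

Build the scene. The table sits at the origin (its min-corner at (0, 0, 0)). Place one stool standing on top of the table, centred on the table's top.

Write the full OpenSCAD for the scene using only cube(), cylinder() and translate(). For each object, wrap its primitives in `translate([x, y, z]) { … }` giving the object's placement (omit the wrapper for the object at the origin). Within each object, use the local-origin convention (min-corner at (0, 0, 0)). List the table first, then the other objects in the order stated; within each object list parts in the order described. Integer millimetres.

translate([0, 0, 699]) cube([1583, 502, 37]);
translate([33, 33, 0]) cube([54, 54, 699]);
translate([1496, 33, 0]) cube([54, 54, 699]);
translate([33, 415, 0]) cube([54, 54, 699]);
translate([1496, 415, 0]) cube([54, 54, 699]);
translate([643, 91, 736]) {
  translate([0, 0, 360]) cube([297, 320, 38]);
  cube([34, 34, 360]);
  translate([263, 0, 0]) cube([34, 34, 360]);
  translate([0, 286, 0]) cube([34, 34, 360]);
  translate([263, 286, 0]) cube([34, 34, 360]);
}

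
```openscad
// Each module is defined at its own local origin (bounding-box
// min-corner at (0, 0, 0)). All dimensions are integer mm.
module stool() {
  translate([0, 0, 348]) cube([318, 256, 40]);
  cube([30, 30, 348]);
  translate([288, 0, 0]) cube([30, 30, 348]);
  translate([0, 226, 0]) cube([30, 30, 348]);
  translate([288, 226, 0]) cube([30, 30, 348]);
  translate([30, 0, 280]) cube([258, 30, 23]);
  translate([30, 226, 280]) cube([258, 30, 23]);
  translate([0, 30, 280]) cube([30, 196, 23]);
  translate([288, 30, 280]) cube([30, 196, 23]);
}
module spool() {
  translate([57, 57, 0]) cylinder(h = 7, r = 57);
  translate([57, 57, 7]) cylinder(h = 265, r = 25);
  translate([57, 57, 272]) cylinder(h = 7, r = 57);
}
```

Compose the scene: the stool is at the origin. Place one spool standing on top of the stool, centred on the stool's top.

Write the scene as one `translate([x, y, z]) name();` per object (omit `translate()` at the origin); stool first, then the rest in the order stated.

stool();
translate([102, 71, 388]) spool();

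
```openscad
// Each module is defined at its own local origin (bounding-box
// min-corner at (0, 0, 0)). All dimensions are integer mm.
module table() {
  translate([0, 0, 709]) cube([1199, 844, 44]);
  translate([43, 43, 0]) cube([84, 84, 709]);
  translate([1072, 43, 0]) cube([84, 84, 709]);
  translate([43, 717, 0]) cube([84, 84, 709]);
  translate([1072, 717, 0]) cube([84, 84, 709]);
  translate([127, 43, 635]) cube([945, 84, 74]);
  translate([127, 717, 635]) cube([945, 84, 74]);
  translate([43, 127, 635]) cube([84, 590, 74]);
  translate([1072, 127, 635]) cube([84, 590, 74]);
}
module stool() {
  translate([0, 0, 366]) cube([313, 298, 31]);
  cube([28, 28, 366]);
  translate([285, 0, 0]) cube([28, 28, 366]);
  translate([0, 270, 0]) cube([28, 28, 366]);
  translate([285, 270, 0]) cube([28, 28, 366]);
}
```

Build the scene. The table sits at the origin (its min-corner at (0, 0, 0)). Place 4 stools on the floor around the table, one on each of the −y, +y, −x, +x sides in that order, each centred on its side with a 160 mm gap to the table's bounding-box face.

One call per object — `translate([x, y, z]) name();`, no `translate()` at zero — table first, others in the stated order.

table();
translate([443, -458, 0]) stool();
translate([443, 1004, 0]) stool();
translate([-473, 273, 0]) stool();
translate([1359, 273, 0]) stool();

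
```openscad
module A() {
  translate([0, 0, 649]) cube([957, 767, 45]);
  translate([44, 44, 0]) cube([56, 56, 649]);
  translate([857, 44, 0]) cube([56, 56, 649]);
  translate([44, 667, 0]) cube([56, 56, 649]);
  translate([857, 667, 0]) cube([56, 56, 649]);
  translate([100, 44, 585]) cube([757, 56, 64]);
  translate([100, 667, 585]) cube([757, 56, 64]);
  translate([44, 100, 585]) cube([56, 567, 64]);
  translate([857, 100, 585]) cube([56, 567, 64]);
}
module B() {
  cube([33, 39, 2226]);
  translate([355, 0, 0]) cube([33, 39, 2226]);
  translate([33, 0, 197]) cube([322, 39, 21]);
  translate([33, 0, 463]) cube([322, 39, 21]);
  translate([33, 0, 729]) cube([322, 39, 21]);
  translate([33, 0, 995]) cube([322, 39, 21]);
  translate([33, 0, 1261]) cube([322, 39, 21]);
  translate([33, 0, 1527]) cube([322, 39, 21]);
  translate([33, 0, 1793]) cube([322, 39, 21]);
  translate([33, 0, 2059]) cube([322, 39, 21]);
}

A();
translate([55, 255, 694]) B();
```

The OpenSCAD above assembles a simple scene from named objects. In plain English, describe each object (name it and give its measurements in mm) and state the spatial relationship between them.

A is a rectangular dining table. The top is 957×767×45 mm with its upper surface at z = 694 mm. It stands on four 56×56 mm square legs, each inset 44 mm from the nearest pair of top edges, running from the floor to the underside of the top. Four apron rails, 56 mm thick and 64 mm tall, run between adjacent legs with their top edges flush with the underside of the top and their outer faces flush with the legs' outer faces.

B is a straight ladder. Two 33×39 mm vertical rails, 2226 mm tall, stand 388 mm apart (outside-to-outside) with their front faces coplanar on the −y side. 8 rungs, each 39 mm deep and 21 mm tall, span between the inner faces of the rails, front faces flush with the rails. The lowest rung's underside is at z = 197 mm and rungs are spaced 266 mm apart (underside to underside).

The ladder is on top of the table.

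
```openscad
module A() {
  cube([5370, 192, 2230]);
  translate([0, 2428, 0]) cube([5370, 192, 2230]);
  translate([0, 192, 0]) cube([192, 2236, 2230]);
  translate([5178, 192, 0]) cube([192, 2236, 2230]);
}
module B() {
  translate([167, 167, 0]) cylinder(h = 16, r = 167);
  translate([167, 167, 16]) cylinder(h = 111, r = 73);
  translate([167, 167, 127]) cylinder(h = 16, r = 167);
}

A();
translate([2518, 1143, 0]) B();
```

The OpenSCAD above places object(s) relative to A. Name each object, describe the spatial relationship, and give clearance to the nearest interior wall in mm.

Clearances: x = 2326, y = 951; minimum 951 mm.

A is a house frame. B is a spool. The spool sits inside the house frame, centred. The clearance to the nearest interior wall is 951 mm.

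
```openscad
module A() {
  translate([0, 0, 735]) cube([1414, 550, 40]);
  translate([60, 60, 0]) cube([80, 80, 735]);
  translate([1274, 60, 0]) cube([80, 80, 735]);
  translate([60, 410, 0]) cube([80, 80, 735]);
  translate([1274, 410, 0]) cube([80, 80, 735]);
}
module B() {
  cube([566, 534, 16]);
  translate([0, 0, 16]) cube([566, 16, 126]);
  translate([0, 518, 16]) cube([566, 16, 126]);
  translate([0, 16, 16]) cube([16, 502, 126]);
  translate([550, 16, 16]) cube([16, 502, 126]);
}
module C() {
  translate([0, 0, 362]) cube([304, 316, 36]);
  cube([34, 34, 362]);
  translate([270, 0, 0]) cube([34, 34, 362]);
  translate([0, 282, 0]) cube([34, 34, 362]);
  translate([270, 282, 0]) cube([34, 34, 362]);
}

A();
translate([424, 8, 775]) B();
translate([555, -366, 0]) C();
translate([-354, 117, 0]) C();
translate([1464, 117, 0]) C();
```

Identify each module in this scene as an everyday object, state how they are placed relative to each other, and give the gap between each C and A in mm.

Each stool's nearest face is 50 mm from the table's bounding box.

A is a table. B is an open box. C is a stool. The open box is on top of the table, centred. Three stools sit around the table at the −y, −x, +x sides. The gap between each stool and the table is 50 mm.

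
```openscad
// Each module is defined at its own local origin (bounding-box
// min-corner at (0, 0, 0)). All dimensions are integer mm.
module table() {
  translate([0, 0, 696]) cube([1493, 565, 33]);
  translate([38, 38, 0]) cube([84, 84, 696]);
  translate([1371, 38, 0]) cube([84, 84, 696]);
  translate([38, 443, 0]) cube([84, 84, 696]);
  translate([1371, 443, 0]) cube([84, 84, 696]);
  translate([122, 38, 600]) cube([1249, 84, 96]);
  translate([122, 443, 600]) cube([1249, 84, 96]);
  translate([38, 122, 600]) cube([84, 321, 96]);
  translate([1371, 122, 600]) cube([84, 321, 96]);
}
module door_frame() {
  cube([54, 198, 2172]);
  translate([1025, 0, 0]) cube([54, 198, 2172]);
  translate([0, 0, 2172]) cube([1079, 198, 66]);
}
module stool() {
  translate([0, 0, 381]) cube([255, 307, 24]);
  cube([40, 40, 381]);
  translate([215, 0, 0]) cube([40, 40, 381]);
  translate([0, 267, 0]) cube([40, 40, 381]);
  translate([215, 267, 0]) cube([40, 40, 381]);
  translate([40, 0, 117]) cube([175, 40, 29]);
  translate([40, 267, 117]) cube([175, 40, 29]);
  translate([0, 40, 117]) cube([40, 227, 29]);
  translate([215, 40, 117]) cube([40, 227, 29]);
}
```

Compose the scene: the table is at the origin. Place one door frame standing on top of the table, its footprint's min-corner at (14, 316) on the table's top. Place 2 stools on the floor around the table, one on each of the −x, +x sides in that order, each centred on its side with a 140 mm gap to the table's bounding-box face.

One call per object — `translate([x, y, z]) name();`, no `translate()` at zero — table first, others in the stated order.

table();
translate([14, 316, 729]) door_frame();
translate([-395, 129, 0]) stool();
translate([1633, 129, 0]) stool();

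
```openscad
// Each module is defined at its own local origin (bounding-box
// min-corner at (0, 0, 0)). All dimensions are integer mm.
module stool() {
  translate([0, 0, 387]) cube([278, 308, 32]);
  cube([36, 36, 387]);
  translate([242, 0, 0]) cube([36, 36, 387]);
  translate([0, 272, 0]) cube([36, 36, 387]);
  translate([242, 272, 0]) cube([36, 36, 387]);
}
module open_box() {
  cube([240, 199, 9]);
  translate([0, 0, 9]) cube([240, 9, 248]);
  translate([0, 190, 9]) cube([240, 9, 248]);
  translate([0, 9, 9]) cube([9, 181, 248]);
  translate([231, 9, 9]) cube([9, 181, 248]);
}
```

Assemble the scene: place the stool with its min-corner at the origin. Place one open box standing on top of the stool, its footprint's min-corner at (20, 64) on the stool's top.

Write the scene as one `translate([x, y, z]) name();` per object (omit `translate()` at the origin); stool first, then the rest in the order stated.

stool();
translate([20, 64, 419]) open_box();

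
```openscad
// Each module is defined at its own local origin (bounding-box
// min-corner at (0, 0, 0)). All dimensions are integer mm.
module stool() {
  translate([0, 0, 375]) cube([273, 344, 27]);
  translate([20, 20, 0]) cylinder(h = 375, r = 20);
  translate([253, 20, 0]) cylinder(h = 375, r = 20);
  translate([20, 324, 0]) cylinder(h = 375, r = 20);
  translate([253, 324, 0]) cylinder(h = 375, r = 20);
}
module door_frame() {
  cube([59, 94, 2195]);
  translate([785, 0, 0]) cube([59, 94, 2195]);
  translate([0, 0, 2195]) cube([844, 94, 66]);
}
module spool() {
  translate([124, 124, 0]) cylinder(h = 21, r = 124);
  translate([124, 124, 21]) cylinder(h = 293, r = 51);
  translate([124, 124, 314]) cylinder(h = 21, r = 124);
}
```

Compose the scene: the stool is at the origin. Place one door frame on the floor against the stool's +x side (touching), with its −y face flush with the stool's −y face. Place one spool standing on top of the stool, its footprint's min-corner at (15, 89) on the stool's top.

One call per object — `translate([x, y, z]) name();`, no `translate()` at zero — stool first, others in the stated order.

stool();
translate([273, 0, 0]) door_frame();
translate([15, 89, 402]) spool();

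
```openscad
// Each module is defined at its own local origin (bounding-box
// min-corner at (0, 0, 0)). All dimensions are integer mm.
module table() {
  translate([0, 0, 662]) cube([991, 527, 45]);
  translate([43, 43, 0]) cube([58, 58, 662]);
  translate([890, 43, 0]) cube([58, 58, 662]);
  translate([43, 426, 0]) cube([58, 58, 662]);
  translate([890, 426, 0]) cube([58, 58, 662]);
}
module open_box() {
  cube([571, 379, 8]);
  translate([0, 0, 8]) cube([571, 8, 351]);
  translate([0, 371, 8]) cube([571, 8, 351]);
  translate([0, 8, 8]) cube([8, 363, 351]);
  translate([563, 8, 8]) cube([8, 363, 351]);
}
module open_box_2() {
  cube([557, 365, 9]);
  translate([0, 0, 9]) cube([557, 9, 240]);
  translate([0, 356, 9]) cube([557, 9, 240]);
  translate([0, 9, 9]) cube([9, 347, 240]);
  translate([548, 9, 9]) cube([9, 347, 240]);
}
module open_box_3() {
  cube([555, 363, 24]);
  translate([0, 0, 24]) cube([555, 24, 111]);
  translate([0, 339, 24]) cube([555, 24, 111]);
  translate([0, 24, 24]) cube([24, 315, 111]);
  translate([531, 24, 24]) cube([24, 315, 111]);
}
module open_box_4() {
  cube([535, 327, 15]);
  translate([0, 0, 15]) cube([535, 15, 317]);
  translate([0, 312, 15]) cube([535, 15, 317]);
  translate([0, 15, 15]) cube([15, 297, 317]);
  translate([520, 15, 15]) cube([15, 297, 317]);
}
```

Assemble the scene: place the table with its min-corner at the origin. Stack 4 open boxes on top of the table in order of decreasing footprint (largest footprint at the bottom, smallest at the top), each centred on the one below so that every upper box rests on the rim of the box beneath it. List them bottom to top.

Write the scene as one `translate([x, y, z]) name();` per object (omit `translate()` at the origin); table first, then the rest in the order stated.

table();
translate([210, 74, 707]) open_box();
translate([217, 81, 1066]) open_box_2();
translate([218, 82, 1315]) open_box_3();
translate([228, 100, 1450]) open_box_4();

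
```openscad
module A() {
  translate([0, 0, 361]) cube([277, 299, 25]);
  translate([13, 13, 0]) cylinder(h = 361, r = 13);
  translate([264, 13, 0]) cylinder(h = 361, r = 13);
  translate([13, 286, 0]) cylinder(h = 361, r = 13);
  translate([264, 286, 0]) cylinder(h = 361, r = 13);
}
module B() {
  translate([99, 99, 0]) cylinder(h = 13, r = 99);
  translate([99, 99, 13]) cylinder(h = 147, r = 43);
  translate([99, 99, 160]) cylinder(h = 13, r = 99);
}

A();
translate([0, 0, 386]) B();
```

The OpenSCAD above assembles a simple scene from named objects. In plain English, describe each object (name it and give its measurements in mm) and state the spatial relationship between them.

A is a simple wooden stool: a rectangular seat 277 mm (x) by 299 mm (y), 25 mm thick, top face at z = 386 mm, on four round legs, each 26 mm in diameter. The legs rest on z = 0, each leg's axis is inset half a diameter from the nearest pair of seat edges (so the leg's bounding box is flush with the corner).

B is a spool: two coaxial disc flanges of radius 99 mm and thickness 13 mm, joined by a core cylinder of radius 43 mm and height 147 mm. The lower flange rests on z = 0 and the three cylinders share a vertical axis.

The spool is on top of the stool.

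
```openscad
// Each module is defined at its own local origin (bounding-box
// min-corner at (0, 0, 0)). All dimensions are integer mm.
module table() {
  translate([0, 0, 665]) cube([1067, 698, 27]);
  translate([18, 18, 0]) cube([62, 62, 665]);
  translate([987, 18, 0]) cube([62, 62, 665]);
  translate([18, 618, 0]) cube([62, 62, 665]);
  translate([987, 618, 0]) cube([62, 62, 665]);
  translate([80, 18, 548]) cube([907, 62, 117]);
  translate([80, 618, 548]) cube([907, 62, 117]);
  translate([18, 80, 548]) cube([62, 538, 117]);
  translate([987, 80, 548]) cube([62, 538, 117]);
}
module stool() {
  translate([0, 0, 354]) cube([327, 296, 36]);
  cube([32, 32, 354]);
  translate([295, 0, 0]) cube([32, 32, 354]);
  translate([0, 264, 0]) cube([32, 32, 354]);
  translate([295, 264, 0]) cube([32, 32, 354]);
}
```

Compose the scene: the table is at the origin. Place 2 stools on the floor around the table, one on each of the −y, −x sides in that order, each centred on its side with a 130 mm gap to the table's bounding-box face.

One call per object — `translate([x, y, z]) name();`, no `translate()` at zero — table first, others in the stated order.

table();
translate([370, -426, 0]) stool();
translate([-457, 201, 0]) stool();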